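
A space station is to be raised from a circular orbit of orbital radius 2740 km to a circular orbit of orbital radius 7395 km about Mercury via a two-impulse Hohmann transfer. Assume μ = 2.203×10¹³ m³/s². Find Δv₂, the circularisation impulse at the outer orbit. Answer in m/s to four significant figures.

Δv ≈ 456.8 m/s

r₁ = 2740 km = 2.740×10⁶ m.
r₂ = 7395 km = 7.395×10⁶ m.
Transfer ellipse a_t = (r₁ + r₂)/2 = 5.068×10⁶ m.
At r₁: circular v_c1 = √(μ/r₁) = 2836 m/s; transfer-periherm v_p = √[μ(2/r₁ − 1/a_t)] = 3425 m/s.
At r₂: circular v_c2 = √(μ/r₂) = 1726 m/s; transfer-apoherm v_a = √[μ(2/r₂ − 1/a_t)] = 1269 m/s.
Δv₂ = v_c2 − v_a = 456.8 m/s.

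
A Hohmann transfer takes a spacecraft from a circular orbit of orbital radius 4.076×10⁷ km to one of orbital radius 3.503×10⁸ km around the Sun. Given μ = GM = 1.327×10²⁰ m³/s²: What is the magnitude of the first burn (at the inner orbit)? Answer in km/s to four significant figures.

Δv ≈ 19.31 km/s

r₁ = 4.076×10⁷ km = 4.076×10¹⁰ m.
r₂ = 3.503×10⁸ km = 3.503×10¹¹ m.
Transfer ellipse a_t = (r₁ + r₂)/2 = 1.955×10¹¹ m.
At r₁: circular v_c1 = √(μ/r₁) = 57060 m/s; transfer-perihelion v_p = √[μ(2/r₁ − 1/a_t)] = 76370 m/s.
Δv₁ = v_p − v_c1 = 19310 m/s.
= 19.31 km/s.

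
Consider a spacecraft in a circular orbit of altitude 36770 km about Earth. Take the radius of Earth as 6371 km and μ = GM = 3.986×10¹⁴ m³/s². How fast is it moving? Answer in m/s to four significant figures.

r = 6371 + 36770 = 43141 km = 4.3141×10⁷ m.
For a circular orbit v = √(μ/r) = √(3.986×10¹⁴ / 4.314×10⁷) = √(9.239×10⁶) = 3040 m/s.

v ≈ 3040 m/s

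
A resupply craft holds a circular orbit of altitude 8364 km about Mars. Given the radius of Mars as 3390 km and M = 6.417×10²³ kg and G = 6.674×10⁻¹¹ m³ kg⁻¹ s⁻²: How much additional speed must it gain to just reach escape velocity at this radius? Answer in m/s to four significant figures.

Δv ≈ 790.7 m/s

μ = GM = 6.674×10⁻¹¹ × 6.417×10²³ = 4.283×10¹³ m³/s².
r = 3390 + 8364 = 11754 km = 1.1754×10⁷ m.
Circular speed v_c = √(μ/r) = 1909 m/s.
Escape speed v_esc = √(2μ/r) = √2 × v_c = 2699 m/s.
Δv = v_esc − v_c = 790.7 m/s.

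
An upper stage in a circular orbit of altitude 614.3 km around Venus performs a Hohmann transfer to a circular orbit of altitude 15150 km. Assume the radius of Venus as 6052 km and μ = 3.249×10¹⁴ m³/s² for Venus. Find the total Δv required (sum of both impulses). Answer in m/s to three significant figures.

Δv_total ≈ 2840 m/s

r₁ = 6052 + 614.3 = 6666.3 km = 6.6663×10⁶ m.
r₂ = 6052 + 15150 = 21202 km = 2.1202×10⁷ m.
Transfer ellipse a_t = (r₁ + r₂)/2 = 1.393×10⁷ m.
At r₁: circular v_c1 = √(μ/r₁) = 6981 m/s; transfer-periapsis v_p = √[μ(2/r₁ − 1/a_t)] = 8612 m/s.
Δv₁ = v_p − v_c1 = 1630 m/s.
At r₂: circular v_c2 = √(μ/r₂) = 3915 m/s; transfer-apoapsis v_a = √[μ(2/r₂ − 1/a_t)] = 2708 m/s.
Δv₂ = v_c2 − v_a = 1207 m/s.
Total Δv = Δv₁ + Δv₂ = 2837 m/s.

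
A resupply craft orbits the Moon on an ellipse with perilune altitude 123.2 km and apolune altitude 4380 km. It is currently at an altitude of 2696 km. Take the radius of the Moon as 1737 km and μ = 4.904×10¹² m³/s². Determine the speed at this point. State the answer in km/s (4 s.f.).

v ≈ 0.9915 km/s

r_p = 1737 + 123.2 = 1860.2 km = 1.8602×10⁶ m.
r_a = 1737 + 4380 = 6117.0 km = 6.1170×10⁶ m.
r = 1737 + 2696 = 4433.0 km = 4.433×10⁶ m.
Semi-major axis a = (r_p + r_a)/2 = 3988.6 km = 3.989×10⁶ m.
Vis-viva: v² = μ(2/r − 1/a) = 4.904×10¹² × (4.512×10⁻⁷ − 2.507×10⁻⁷) = 9.830×10⁵ m²/s².
v = 991.5 m/s = 0.9915 km/s.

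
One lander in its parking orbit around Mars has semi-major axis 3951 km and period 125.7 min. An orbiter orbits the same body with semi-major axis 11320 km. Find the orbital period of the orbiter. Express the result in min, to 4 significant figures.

T₂ ≈ 609.6 min

Kepler's third law: T² ∝ a³, so T₂ = T₁ (a₂/a₁)^(3/2).
a₂/a₁ = 2.865, (a₂/a₁)^(3/2) = 4.850.
T₂ = 125.7 × 4.850 = 609.6 min.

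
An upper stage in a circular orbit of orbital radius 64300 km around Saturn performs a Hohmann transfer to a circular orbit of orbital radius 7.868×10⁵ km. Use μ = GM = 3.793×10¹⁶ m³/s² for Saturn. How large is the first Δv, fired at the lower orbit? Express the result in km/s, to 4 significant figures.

r₁ = 64300 km = 6.430×10⁷ m.
r₂ = 7.868×10⁵ km = 7.868×10⁸ m.
Transfer ellipse a_t = (r₁ + r₂)/2 = 4.256×10⁸ m.
At r₁: circular v_c1 = √(μ/r₁) = 24290 m/s; transfer-perikrone v_p = √[μ(2/r₁ − 1/a_t)] = 33020 m/s.
Δv₁ = v_p − v_c1 = 8737 m/s.
= 8.737 km/s.

Δv ≈ 8.737 km/s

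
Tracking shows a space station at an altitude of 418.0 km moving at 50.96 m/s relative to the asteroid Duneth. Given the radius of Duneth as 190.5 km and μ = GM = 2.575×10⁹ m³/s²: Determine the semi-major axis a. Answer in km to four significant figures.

r = 190.5 + 418.0 = 608.50 km = 6.085×10⁵ m.
Specific orbital energy ε = v²/2 − μ/r = (50.96)²/2 − 2.575×10⁹/6.085×10⁵ = -2.933×10³ J/kg.
Since ε = −μ/(2a), a = −μ/(2ε) = 4.389×10⁵ m = 438.93 km.

a ≈ 438.9 km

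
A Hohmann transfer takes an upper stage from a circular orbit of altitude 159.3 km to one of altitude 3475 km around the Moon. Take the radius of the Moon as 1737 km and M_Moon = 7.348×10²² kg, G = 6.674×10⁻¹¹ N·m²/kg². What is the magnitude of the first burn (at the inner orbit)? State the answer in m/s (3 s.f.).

μ = GM = 6.674×10⁻¹¹ × 7.348×10²² = 4.904×10¹² m³/s².
r₁ = 1737 + 159.3 = 1896.3 km = 1.8963×10⁶ m.
r₂ = 1737 + 3475 = 5212.0 km = 5.2120×10⁶ m.
Transfer ellipse a_t = (r₁ + r₂)/2 = 3.554×10⁶ m.
At r₁: circular v_c1 = √(μ/r₁) = 1608 m/s; transfer-perilune v_p = √[μ(2/r₁ − 1/a_t)] = 1947 m/s.
Δv₁ = v_p − v_c1 = 339.3 m/s.

Δv ≈ 339 m/s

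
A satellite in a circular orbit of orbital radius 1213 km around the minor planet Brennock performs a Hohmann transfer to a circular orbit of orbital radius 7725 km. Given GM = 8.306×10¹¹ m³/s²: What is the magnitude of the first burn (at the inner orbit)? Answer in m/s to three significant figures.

r₁ = 1213 km = 1.213×10⁶ m.
r₂ = 7725 km = 7.725×10⁶ m.
Transfer ellipse a_t = (r₁ + r₂)/2 = 4.469×10⁶ m.
At r₁: circular v_c1 = √(μ/r₁) = 827.5 m/s; transfer-periapsis v_p = √[μ(2/r₁ − 1/a_t)] = 1088 m/s.
Δv₁ = v_p − v_c1 = 260.5 m/s.

Δv ≈ 260 m/s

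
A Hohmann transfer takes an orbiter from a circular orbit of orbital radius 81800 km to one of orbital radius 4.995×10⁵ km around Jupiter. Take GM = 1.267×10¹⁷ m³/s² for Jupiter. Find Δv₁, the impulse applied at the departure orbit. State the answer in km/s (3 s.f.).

r₁ = 81800 km = 8.180×10⁷ m.
r₂ = 4.995×10⁵ km = 4.995×10⁸ m.
Transfer ellipse a_t = (r₁ + r₂)/2 = 2.906×10⁸ m.
At r₁: circular v_c1 = √(μ/r₁) = 39360 m/s; transfer-perijove v_p = √[μ(2/r₁ − 1/a_t)] = 51590 m/s.
Δv₁ = v_p − v_c1 = 12240 m/s.
= 12.24 km/s.

Δv ≈ 12.2 km/s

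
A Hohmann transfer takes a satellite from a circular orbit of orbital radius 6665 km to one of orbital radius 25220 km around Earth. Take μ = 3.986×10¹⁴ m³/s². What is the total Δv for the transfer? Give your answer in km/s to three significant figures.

Δv_total ≈ 3.40 km/s

r₁ = 6665 km = 6.665×10⁶ m.
r₂ = 25220 km = 2.522×10⁷ m.
Transfer ellipse a_t = (r₁ + r₂)/2 = 1.594×10⁷ m.
At r₁: circular v_c1 = √(μ/r₁) = 7733 m/s; transfer-perigee v_p = √[μ(2/r₁ − 1/a_t)] = 9727 m/s.
Δv₁ = v_p − v_c1 = 1993 m/s.
At r₂: circular v_c2 = √(μ/r₂) = 3976 m/s; transfer-apogee v_a = √[μ(2/r₂ − 1/a_t)] = 2571 m/s.
Δv₂ = v_c2 − v_a = 1405 m/s.
Total Δv = Δv₁ + Δv₂ = 3398 m/s = 3.398 km/s.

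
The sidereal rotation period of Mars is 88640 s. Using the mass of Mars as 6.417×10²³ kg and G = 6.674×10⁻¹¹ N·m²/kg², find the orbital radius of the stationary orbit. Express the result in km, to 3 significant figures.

μ = GM = 6.674×10⁻¹¹ × 6.417×10²³ = 4.283×10¹³ m³/s².
A synchronous orbit has period T, so by Kepler's third law a = (μT²/4π²)^(1/3).
μT²/4π² = 4.283×10¹³ × (8.864×10⁴)² / 39.48 = 8.524×10²¹ m³.
a = 2.043×10⁷ m = 20427 km.

r_sync ≈ 20400 km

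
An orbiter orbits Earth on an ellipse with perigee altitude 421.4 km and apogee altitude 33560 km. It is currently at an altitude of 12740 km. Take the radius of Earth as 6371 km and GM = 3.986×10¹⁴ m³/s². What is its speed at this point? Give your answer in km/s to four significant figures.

v ≈ 4.965 km/s

r_p = 6371 + 421.4 = 6792.4 km = 6.7924×10⁶ m.
r_a = 6371 + 33560 = 39931 km = 3.9931×10⁷ m.
r = 6371 + 12740 = 19111 km = 1.911×10⁷ m.
Semi-major axis a = (r_p + r_a)/2 = 23362 km = 2.336×10⁷ m.
Vis-viva: v² = μ(2/r − 1/a) = 3.986×10¹⁴ × (1.047×10⁻⁷ − 4.281×10⁻⁸) = 2.465×10⁷ m²/s².
v = 4965 m/s = 4.965 km/s.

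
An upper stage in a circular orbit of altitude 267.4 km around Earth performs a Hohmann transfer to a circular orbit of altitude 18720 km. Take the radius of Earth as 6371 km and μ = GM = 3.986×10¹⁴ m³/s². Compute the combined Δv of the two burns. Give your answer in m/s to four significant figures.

Δv_total ≈ 3404 m/s

r₁ = 6371 + 267.4 = 6638.4 km = 6.6384×10⁶ m.
r₂ = 6371 + 18720 = 25091 km = 2.5091×10⁷ m.
Transfer ellipse a_t = (r₁ + r₂)/2 = 1.586×10⁷ m.
At r₁: circular v_c1 = √(μ/r₁) = 7749 m/s; transfer-perigee v_p = √[μ(2/r₁ − 1/a_t)] = 9745 m/s.
Δv₁ = v_p − v_c1 = 1996 m/s.
At r₂: circular v_c2 = √(μ/r₂) = 3986 m/s; transfer-apogee v_a = √[μ(2/r₂ − 1/a_t)] = 2578 m/s.
Δv₂ = v_c2 − v_a = 1407 m/s.
Total Δv = Δv₁ + Δv₂ = 3404 m/s.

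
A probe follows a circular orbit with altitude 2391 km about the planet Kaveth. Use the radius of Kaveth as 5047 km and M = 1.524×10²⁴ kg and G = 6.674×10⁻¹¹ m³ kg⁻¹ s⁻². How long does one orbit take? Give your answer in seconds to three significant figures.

T ≈ 12600 seconds

μ = GM = 6.674×10⁻¹¹ × 1.524×10²⁴ = 1.017×10¹⁴ m³/s².
r = 5047 + 2391 = 7438.0 km = 7.4380×10⁶ m.
Kepler's third law: T = 2π√(r³/μ) = 2π√((7.438×10⁶)³ / 1.017×10¹⁴).
r³/μ = 4.046×10⁶ s², so T = 2π × 2.011×10³ = 1.264×10⁴ s.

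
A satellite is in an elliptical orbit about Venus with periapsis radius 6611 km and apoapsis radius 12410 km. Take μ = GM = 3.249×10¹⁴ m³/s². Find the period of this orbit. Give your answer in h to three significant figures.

T ≈ 2.84 h

Semi-major axis a = (r_p + r_a)/2 = (6611.0 + 12410)/2 = 9510.5 km = 9.510×10⁶ m.
By Kepler's third law T = 2π√(a³/μ) = 2π × 1.627×10³ = 1.022×10⁴ s.
= 2.840 h.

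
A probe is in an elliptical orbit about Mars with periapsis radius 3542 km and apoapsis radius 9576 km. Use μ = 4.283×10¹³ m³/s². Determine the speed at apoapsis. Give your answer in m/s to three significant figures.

v ≈ 1550 m/s

Semi-major axis a = (r_p + r_a)/2 = 6559.0 km = 6.559×10⁶ m.
Vis-viva: v² = μ(2/r − 1/a) = 4.283×10¹³ × (2.089×10⁻⁷ − 1.525×10⁻⁷) = 2.415×10⁶ m²/s².
v = 1554 m/s.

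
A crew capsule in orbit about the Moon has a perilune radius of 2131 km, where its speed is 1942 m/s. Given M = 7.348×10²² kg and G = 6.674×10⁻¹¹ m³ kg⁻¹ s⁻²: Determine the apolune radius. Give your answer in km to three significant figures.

apolune radius ≈ 9670 km

μ = GM = 6.674×10⁻¹¹ × 7.348×10²² = 4.904×10¹² m³/s².
r_p = 2.131×10⁶ m.
Specific energy ε = v²/2 − μ/r = -4.156×10⁵ J/kg, so a = −μ/(2ε) = 5.900×10⁶ m.
The apsides satisfy r_p + r_a = 2a, so the apolune radius is 2a − r_p = 9.669×10⁶ m = 9668.6 km.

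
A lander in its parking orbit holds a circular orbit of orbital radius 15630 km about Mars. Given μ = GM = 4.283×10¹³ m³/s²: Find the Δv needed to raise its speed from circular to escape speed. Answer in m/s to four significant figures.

r = 15630 km = 1.563×10⁷ m.
Circular speed v_c = √(μ/r) = 1655 m/s.
Escape speed v_esc = √(2μ/r) = √2 × v_c = 2341 m/s.
Δv = v_esc − v_c = 685.7 m/s.

Δv ≈ 685.7 m/s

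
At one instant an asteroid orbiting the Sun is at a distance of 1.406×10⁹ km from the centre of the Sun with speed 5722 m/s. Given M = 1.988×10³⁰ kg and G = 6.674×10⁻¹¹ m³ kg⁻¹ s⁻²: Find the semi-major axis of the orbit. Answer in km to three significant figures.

μ = GM = 6.674×10⁻¹¹ × 1.988×10³⁰ = 1.327×10²⁰ m³/s².
r = 1.406×10¹² m.
Specific orbital energy ε = v²/2 − μ/r = (5722)²/2 − 1.327×10²⁰/1.406×10¹² = -7.800×10⁷ J/kg.
Since ε = −μ/(2a), a = −μ/(2ε) = 8.506×10¹¹ m = 8.5055×10⁸ km.

a ≈ 8.51×10⁸ km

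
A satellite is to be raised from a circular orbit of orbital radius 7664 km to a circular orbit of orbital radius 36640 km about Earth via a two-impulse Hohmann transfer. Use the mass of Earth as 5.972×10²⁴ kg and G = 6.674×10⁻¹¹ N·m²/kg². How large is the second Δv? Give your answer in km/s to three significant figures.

μ = GM = 6.674×10⁻¹¹ × 5.972×10²⁴ = 3.986×10¹⁴ m³/s².
r₁ = 7664 km = 7.664×10⁶ m.
r₂ = 36640 km = 3.664×10⁷ m.
Transfer ellipse a_t = (r₁ + r₂)/2 = 2.215×10⁷ m.
At r₁: circular v_c1 = √(μ/r₁) = 7211 m/s; transfer-perigee v_p = √[μ(2/r₁ − 1/a_t)] = 9275 m/s.
At r₂: circular v_c2 = √(μ/r₂) = 3298 m/s; transfer-apogee v_a = √[μ(2/r₂ − 1/a_t)] = 1940 m/s.
Δv₂ = v_c2 − v_a = 1358 m/s.
= 1.358 km/s.

Δv ≈ 1.36 km/s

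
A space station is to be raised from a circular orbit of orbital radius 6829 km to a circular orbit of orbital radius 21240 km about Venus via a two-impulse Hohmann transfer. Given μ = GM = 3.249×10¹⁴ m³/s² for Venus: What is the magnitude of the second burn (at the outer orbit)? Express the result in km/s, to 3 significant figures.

r₁ = 6829 km = 6.829×10⁶ m.
r₂ = 21240 km = 2.124×10⁷ m.
Transfer ellipse a_t = (r₁ + r₂)/2 = 1.403×10⁷ m.
At r₁: circular v_c1 = √(μ/r₁) = 6898 m/s; transfer-periapsis v_p = √[μ(2/r₁ − 1/a_t)] = 8485 m/s.
At r₂: circular v_c2 = √(μ/r₂) = 3911 m/s; transfer-apoapsis v_a = √[μ(2/r₂ − 1/a_t)] = 2728 m/s.
Δv₂ = v_c2 − v_a = 1183 m/s.
= 1.183 km/s.

Δv ≈ 1.18 km/s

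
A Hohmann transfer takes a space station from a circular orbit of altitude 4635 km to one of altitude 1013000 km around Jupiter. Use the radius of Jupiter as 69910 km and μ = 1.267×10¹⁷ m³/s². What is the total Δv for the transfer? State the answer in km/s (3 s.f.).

r₁ = 69910 + 4635 = 74545 km = 7.4545×10⁷ m.
r₂ = 69910 + 1013000 = 1082900 km = 1.0829×10⁹ m.
Transfer ellipse a_t = (r₁ + r₂)/2 = 5.787×10⁸ m.
At r₁: circular v_c1 = √(μ/r₁) = 41230 m/s; transfer-perijove v_p = √[μ(2/r₁ − 1/a_t)] = 56390 m/s.
Δv₁ = v_p − v_c1 = 15170 m/s.
At r₂: circular v_c2 = √(μ/r₂) = 10820 m/s; transfer-apojove v_a = √[μ(2/r₂ − 1/a_t)] = 3882 m/s.
Δv₂ = v_c2 − v_a = 6935 m/s.
Total Δv = Δv₁ + Δv₂ = 22100 m/s = 22.10 km/s.

Δv_total ≈ 22.1 km/s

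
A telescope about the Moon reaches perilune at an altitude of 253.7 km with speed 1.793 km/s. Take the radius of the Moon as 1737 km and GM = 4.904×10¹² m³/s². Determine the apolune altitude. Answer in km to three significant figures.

apolune altitude ≈ 2000 km

r_p = 1737 + 253.7 = 1990.7 km = 1.991×10⁶ m.
Specific energy ε = v²/2 − μ/r = -8.560×10⁵ J/kg, so a = −μ/(2ε) = 2.864×10⁶ m.
The apsides satisfy r_p + r_a = 2a, so the apolune radius is 2a − r_p = 3.738×10⁶ m = 3738.1 km.
Apolune altitude = 3738.1 − 1737 = 2001.1 km.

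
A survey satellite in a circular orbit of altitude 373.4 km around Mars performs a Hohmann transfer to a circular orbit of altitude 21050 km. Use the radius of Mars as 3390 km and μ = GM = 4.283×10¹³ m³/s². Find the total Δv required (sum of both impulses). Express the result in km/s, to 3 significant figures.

r₁ = 3390 + 373.4 = 3763.4 km = 3.7634×10⁶ m.
r₂ = 3390 + 21050 = 24440 km = 2.4440×10⁷ m.
Transfer ellipse a_t = (r₁ + r₂)/2 = 1.410×10⁷ m.
At r₁: circular v_c1 = √(μ/r₁) = 3374 m/s; transfer-periapsis v_p = √[μ(2/r₁ − 1/a_t)] = 4441 m/s.
Δv₁ = v_p − v_c1 = 1068 m/s.
At r₂: circular v_c2 = √(μ/r₂) = 1324 m/s; transfer-apoapsis v_a = √[μ(2/r₂ − 1/a_t)] = 683.9 m/s.
Δv₂ = v_c2 − v_a = 639.9 m/s.
Total Δv = Δv₁ + Δv₂ = 1708 m/s = 1.708 km/s.

Δv_total ≈ 1.71 km/s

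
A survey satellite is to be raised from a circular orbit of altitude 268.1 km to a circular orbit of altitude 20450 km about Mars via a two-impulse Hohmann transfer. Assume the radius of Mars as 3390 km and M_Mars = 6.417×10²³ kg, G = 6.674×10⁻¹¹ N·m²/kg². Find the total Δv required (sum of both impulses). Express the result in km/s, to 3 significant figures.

Δv_total ≈ 1.73 km/s

μ = GM = 6.674×10⁻¹¹ × 6.417×10²³ = 4.283×10¹³ m³/s².
r₁ = 3390 + 268.1 = 3658.1 km = 3.6581×10⁶ m.
r₂ = 3390 + 20450 = 23840 km = 2.3840×10⁷ m.
Transfer ellipse a_t = (r₁ + r₂)/2 = 1.375×10⁷ m.
At r₁: circular v_c1 = √(μ/r₁) = 3422 m/s; transfer-periapsis v_p = √[μ(2/r₁ − 1/a_t)] = 4506 m/s.
Δv₁ = v_p − v_c1 = 1084 m/s.
At r₂: circular v_c2 = √(μ/r₂) = 1340 m/s; transfer-apoapsis v_a = √[μ(2/r₂ − 1/a_t)] = 691.3 m/s.
Δv₂ = v_c2 − v_a = 649.0 m/s.
Total Δv = Δv₁ + Δv₂ = 1733 m/s = 1.733 km/s.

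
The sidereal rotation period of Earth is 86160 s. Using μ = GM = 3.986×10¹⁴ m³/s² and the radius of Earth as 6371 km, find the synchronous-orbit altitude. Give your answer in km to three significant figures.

h_sync ≈ 35800 km

A synchronous orbit has period T, so by Kepler's third law a = (μT²/4π²)^(1/3).
μT²/4π² = 3.986×10¹⁴ × (8.616×10⁴)² / 39.48 = 7.495×10²² m³.
a = 4.216×10⁷ m = 42163 km.
Altitude h = a − R = 42163 − 6371 = 35792 km.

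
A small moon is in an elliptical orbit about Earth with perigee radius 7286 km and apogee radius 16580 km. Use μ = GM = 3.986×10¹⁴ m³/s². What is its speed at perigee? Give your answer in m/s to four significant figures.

v ≈ 8718 m/s

Semi-major axis a = (r_p + r_a)/2 = 11933 km = 1.193×10⁷ m.
Vis-viva: v² = μ(2/r − 1/a) = 3.986×10¹⁴ × (2.745×10⁻⁷ − 8.380×10⁻⁸) = 7.601×10⁷ m²/s².
v = 8718 m/s.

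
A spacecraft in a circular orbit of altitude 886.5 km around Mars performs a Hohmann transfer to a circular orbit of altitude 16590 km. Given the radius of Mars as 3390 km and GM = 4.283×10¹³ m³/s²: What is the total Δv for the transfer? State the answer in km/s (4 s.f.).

r₁ = 3390 + 886.5 = 4276.5 km = 4.2765×10⁶ m.
r₂ = 3390 + 16590 = 19980 km = 1.9980×10⁷ m.
Transfer ellipse a_t = (r₁ + r₂)/2 = 1.213×10⁷ m.
At r₁: circular v_c1 = √(μ/r₁) = 3165 m/s; transfer-periapsis v_p = √[μ(2/r₁ − 1/a_t)] = 4062 m/s.
Δv₁ = v_p − v_c1 = 897.2 m/s.
At r₂: circular v_c2 = √(μ/r₂) = 1464 m/s; transfer-apoapsis v_a = √[μ(2/r₂ − 1/a_t)] = 869.4 m/s.
Δv₂ = v_c2 − v_a = 594.7 m/s.
Total Δv = Δv₁ + Δv₂ = 1492 m/s = 1.492 km/s.

Δv_total ≈ 1.492 km/s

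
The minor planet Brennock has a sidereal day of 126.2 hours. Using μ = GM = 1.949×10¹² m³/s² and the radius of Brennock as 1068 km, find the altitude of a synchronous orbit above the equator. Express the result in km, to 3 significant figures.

T = 126.2 hours = 4.543×10⁵ s.
A synchronous orbit has period T, so by Kepler's third law a = (μT²/4π²)^(1/3).
μT²/4π² = 1.949×10¹² × (4.543×10⁵)² / 39.48 = 1.019×10²² m³.
a = 2.168×10⁷ m = 21680 km.
Altitude h = a − R = 21680 − 1068 = 20612 km.

h_sync ≈ 20600 km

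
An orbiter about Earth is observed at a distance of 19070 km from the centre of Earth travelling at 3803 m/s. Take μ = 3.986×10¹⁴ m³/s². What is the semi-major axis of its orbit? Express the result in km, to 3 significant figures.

a ≈ 14600 km

r = 1.907×10⁷ m.
Specific orbital energy ε = v²/2 − μ/r = (3803)²/2 − 3.986×10¹⁴/1.907×10⁷ = -1.367×10⁷ J/kg.
Since ε = −μ/(2a), a = −μ/(2ε) = 1.458×10⁷ m = 14579 km.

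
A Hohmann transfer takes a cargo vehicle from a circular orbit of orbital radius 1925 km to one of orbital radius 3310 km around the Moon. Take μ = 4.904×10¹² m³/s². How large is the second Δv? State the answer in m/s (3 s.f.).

r₁ = 1925 km = 1.925×10⁶ m.
r₂ = 3310 km = 3.310×10⁶ m.
Transfer ellipse a_t = (r₁ + r₂)/2 = 2.618×10⁶ m.
At r₁: circular v_c1 = √(μ/r₁) = 1596 m/s; transfer-perilune v_p = √[μ(2/r₁ − 1/a_t)] = 1795 m/s.
At r₂: circular v_c2 = √(μ/r₂) = 1217 m/s; transfer-apolune v_a = √[μ(2/r₂ − 1/a_t)] = 1044 m/s.
Δv₂ = v_c2 − v_a = 173.4 m/s.

Δv ≈ 173 m/s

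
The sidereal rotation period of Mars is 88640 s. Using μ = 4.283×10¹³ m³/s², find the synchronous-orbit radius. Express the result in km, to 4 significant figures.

r_sync ≈ 20430 km

A synchronous orbit has period T, so by Kepler's third law a = (μT²/4π²)^(1/3).
μT²/4π² = 4.283×10¹³ × (8.864×10⁴)² / 39.48 = 8.524×10²¹ m³.
a = 2.043×10⁷ m = 20428 km.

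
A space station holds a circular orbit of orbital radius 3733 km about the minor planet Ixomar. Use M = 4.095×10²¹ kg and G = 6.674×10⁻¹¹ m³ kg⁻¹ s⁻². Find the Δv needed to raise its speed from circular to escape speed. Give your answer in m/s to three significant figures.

μ = GM = 6.674×10⁻¹¹ × 4.095×10²¹ = 2.733×10¹¹ m³/s².
r = 3733 km = 3.733×10⁶ m.
Circular speed v_c = √(μ/r) = 270.6 m/s.
Escape speed v_esc = √(2μ/r) = √2 × v_c = 382.7 m/s.
Δv = v_esc − v_c = 112.1 m/s.

Δv ≈ 112 m/s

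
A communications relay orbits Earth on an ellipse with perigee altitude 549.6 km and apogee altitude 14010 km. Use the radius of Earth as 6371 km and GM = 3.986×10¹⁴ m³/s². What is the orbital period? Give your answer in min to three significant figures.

T ≈ 265 min

r_p = 6371 + 549.6 = 6920.6 km = 6.9206×10⁶ m.
r_a = 6371 + 14010 = 20381 km = 2.0381×10⁷ m.
Semi-major axis a = (r_p + r_a)/2 = (6920.6 + 20381)/2 = 13651 km = 1.365×10⁷ m.
By Kepler's third law T = 2π√(a³/μ) = 2π × 2.526×10³ = 1.587×10⁴ s.
= 264.5 min.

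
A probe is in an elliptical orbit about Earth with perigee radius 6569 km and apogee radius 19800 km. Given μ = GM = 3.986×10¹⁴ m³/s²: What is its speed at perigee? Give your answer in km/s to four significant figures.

Semi-major axis a = (r_p + r_a)/2 = 13184 km = 1.318×10⁷ m.
Vis-viva: v² = μ(2/r − 1/a) = 3.986×10¹⁴ × (3.045×10⁻⁷ − 7.585×10⁻⁸) = 9.113×10⁷ m²/s².
v = 9546 m/s = 9.546 km/s.

v ≈ 9.546 km/s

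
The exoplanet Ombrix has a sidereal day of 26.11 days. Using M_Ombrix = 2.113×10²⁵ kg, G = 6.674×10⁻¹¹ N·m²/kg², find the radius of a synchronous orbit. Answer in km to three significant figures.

r_sync ≈ 5.66×10⁵ km

μ = GM = 6.674×10⁻¹¹ × 2.113×10²⁵ = 1.410×10¹⁵ m³/s².
T = 26.11 days = 2.256×10⁶ s.
A synchronous orbit has period T, so by Kepler's third law a = (μT²/4π²)^(1/3).
μT²/4π² = 1.410×10¹⁵ × (2.256×10⁶)² / 39.48 = 1.818×10²⁶ m³.
a = 5.665×10⁸ m = 5.6649×10⁵ km.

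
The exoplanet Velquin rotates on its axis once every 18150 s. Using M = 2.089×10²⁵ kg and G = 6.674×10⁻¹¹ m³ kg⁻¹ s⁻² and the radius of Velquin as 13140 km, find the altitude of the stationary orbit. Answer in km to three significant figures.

h_sync ≈ 9520 km

μ = GM = 6.674×10⁻¹¹ × 2.089×10²⁵ = 1.394×10¹⁵ m³/s².
A synchronous orbit has period T, so by Kepler's third law a = (μT²/4π²)^(1/3).
μT²/4π² = 1.394×10¹⁵ × (1.815×10⁴)² / 39.48 = 1.163×10²² m³.
a = 2.266×10⁷ m = 22659 km.
Altitude h = a − R = 22659 − 13140 = 9518.9 km.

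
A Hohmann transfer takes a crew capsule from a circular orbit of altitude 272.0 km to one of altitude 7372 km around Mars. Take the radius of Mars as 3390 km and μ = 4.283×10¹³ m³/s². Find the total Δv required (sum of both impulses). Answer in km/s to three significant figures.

r₁ = 3390 + 272.0 = 3662.0 km = 3.6620×10⁶ m.
r₂ = 3390 + 7372 = 10762 km = 1.0762×10⁷ m.
Transfer ellipse a_t = (r₁ + r₂)/2 = 7.212×10⁶ m.
At r₁: circular v_c1 = √(μ/r₁) = 3420 m/s; transfer-periapsis v_p = √[μ(2/r₁ − 1/a_t)] = 4178 m/s.
Δv₁ = v_p − v_c1 = 757.8 m/s.
At r₂: circular v_c2 = √(μ/r₂) = 1995 m/s; transfer-apoapsis v_a = √[μ(2/r₂ − 1/a_t)] = 1422 m/s.
Δv₂ = v_c2 − v_a = 573.4 m/s.
Total Δv = Δv₁ + Δv₂ = 1331 m/s = 1.331 km/s.

Δv_total ≈ 1.33 km/s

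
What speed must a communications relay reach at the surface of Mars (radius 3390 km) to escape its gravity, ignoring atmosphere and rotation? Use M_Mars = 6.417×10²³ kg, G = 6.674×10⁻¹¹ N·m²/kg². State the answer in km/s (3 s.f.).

v_esc ≈ 5.03 km/s

μ = GM = 6.674×10⁻¹¹ × 6.417×10²³ = 4.283×10¹³ m³/s².
r = R = 3.390×10⁶ m.
Escape speed v_esc = √(2μ/r) = √(2 × 4.283×10¹³ / 3.390×10⁶) = √(2.527×10⁷) = 5027 m/s.
= 5.027 km/s.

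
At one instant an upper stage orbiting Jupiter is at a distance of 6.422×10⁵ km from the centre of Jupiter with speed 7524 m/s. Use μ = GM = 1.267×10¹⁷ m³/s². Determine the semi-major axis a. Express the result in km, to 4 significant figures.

r = 6.422×10⁸ m.
Vis-viva rearranged: 1/a = 2/r − v²/μ = 3.114×10⁻⁹ − 4.468×10⁻¹⁰ = 2.667×10⁻⁹ m⁻¹.
a = 3.749×10⁸ m = 3.7488×10⁵ km.

a ≈ 3.749×10⁵ km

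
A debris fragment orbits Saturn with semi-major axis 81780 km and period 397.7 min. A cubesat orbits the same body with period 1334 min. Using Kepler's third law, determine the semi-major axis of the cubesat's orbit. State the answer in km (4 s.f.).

a₂ ≈ 1.833×10⁵ km

Kepler's third law: a³ ∝ T², so a₂ = a₁ (T₂/T₁)^(2/3).
T₂/T₁ = 3.354, (T₂/T₁)^(2/3) = 2.241.
a₂ = 81780 × 2.241 = 1.833×10⁵ km.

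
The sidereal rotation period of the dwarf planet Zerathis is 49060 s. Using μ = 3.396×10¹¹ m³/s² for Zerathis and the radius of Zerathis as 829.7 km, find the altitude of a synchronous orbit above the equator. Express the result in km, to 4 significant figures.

h_sync ≈ 1916 km

A synchronous orbit has period T, so by Kepler's third law a = (μT²/4π²)^(1/3).
μT²/4π² = 3.396×10¹¹ × (4.906×10⁴)² / 39.48 = 2.070×10¹⁹ m³.
a = 2.746×10⁶ m = 2745.9 km.
Altitude h = a − R = 2745.9 − 829.7 = 1916.2 km.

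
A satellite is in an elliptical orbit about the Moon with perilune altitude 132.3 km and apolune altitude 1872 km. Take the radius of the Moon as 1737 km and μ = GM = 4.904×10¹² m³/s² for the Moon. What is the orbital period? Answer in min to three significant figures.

T ≈ 214 min

r_p = 1737 + 132.3 = 1869.3 km = 1.8693×10⁶ m.
r_a = 1737 + 1872 = 3609.0 km = 3.6090×10⁶ m.
Semi-major axis a = (r_p + r_a)/2 = (1869.3 + 3609.0)/2 = 2739.2 km = 2.739×10⁶ m.
By Kepler's third law T = 2π√(a³/μ) = 2π × 2.047×10³ = 1.286×10⁴ s.
= 214.4 min.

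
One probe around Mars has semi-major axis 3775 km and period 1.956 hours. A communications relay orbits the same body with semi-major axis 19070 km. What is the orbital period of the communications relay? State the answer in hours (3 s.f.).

Kepler's third law: T² ∝ a³, so T₂ = T₁ (a₂/a₁)^(3/2).
a₂/a₁ = 5.052, (a₂/a₁)^(3/2) = 11.35.
T₂ = 1.956 × 11.35 = 22.21 hours.

T₂ ≈ 22.2 hours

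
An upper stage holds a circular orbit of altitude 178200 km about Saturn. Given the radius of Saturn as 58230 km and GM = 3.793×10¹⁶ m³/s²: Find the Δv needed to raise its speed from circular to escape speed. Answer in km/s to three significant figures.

Δv ≈ 5.25 km/s

r = 58230 + 178200 = 236430 km = 2.3643×10⁸ m.
Circular speed v_c = √(μ/r) = 12670 m/s.
Escape speed v_esc = √(2μ/r) = √2 × v_c = 17910 m/s.
Δv = v_esc − v_c = 5246 m/s = 5.246 km/s.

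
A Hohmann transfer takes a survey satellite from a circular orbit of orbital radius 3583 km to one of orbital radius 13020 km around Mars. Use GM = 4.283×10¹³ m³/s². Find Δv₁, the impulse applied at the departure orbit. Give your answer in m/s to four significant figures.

Δv ≈ 872.5 m/s

r₁ = 3583 km = 3.583×10⁶ m.
r₂ = 13020 km = 1.302×10⁷ m.
Transfer ellipse a_t = (r₁ + r₂)/2 = 8.302×10⁶ m.
At r₁: circular v_c1 = √(μ/r₁) = 3457 m/s; transfer-periapsis v_p = √[μ(2/r₁ − 1/a_t)] = 4330 m/s.
Δv₁ = v_p − v_c1 = 872.5 m/s.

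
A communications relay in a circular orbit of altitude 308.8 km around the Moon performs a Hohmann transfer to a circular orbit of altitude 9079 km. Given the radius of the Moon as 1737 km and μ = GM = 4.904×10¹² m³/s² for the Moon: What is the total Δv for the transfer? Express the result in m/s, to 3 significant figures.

r₁ = 1737 + 308.8 = 2045.8 km = 2.0458×10⁶ m.
r₂ = 1737 + 9079 = 10816 km = 1.0816×10⁷ m.
Transfer ellipse a_t = (r₁ + r₂)/2 = 6.431×10⁶ m.
At r₁: circular v_c1 = √(μ/r₁) = 1548 m/s; transfer-perilune v_p = √[μ(2/r₁ − 1/a_t)] = 2008 m/s.
Δv₁ = v_p − v_c1 = 459.6 m/s.
At r₂: circular v_c2 = √(μ/r₂) = 673.4 m/s; transfer-apolune v_a = √[μ(2/r₂ − 1/a_t)] = 379.8 m/s.
Δv₂ = v_c2 − v_a = 293.6 m/s.
Total Δv = Δv₁ + Δv₂ = 753.2 m/s.

Δv_total ≈ 753 m/s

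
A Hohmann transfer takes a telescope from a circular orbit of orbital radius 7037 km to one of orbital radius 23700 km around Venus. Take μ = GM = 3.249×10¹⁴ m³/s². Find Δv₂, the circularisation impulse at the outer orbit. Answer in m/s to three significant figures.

Δv ≈ 1200 m/s

r₁ = 7037 km = 7.037×10⁶ m.
r₂ = 23700 km = 2.370×10⁷ m.
Transfer ellipse a_t = (r₁ + r₂)/2 = 1.537×10⁷ m.
At r₁: circular v_c1 = √(μ/r₁) = 6795 m/s; transfer-periapsis v_p = √[μ(2/r₁ − 1/a_t)] = 8438 m/s.
At r₂: circular v_c2 = √(μ/r₂) = 3703 m/s; transfer-apoapsis v_a = √[μ(2/r₂ − 1/a_t)] = 2505 m/s.
Δv₂ = v_c2 − v_a = 1197 m/s.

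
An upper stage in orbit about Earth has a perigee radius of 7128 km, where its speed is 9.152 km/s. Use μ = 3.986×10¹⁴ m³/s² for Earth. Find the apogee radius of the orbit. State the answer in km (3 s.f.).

apogee radius ≈ 21300 km

r_p = 7.128×10⁶ m.
Specific energy ε = v²/2 − μ/r = -1.404×10⁷ J/kg, so a = −μ/(2ε) = 1.419×10⁷ m.
The apsides satisfy r_p + r_a = 2a, so the apogee radius is 2a − r_p = 2.126×10⁷ m = 21261 km.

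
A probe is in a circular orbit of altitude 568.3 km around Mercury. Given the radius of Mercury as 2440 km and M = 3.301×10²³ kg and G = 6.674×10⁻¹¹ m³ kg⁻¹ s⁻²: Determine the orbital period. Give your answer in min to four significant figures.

μ = GM = 6.674×10⁻¹¹ × 3.301×10²³ = 2.203×10¹³ m³/s².
r = 2440 + 568.3 = 3008.3 km = 3.0083×10⁶ m.
Kepler's third law: T = 2π√(r³/μ) = 2π√((3.008×10⁶)³ / 2.203×10¹³).
r³/μ = 1.236×10⁶ s², so T = 2π × 1.112×10³ = 6.985×10³ s.
Converting: 6.985×10³ s ÷ 60.00 = 116.4 min.

T ≈ 116.4 min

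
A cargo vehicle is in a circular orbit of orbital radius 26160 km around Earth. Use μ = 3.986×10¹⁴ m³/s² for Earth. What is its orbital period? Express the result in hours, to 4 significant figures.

r = 26160 km = 2.616×10⁷ m.
Kepler's third law: T = 2π√(r³/μ) = 2π√((2.616×10⁷)³ / 3.986×10¹⁴).
r³/μ = 4.491×10⁷ s², so T = 2π × 6.702×10³ = 4.211×10⁴ s.
Converting: 4.211×10⁴ s ÷ 3600 = 11.70 hours.

T ≈ 11.70 hours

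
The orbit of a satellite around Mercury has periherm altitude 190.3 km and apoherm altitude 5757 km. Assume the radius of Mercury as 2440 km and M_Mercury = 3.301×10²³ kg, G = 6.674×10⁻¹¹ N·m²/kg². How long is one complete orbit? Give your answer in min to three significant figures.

T ≈ 281 min

μ = GM = 6.674×10⁻¹¹ × 3.301×10²³ = 2.203×10¹³ m³/s².
r_p = 2440 + 190.3 = 2630.3 km = 2.6303×10⁶ m.
r_a = 2440 + 5757 = 8197.0 km = 8.1970×10⁶ m.
Semi-major axis a = (r_p + r_a)/2 = (2630.3 + 8197.0)/2 = 5413.6 km = 5.414×10⁶ m.
By Kepler's third law T = 2π√(a³/μ) = 2π × 2.684×10³ = 1.686×10⁴ s.
= 281.0 min.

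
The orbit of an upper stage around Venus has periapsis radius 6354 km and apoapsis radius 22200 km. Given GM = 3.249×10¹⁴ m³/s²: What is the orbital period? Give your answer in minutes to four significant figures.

Semi-major axis a = (r_p + r_a)/2 = (6354.0 + 22200)/2 = 14277 km = 1.428×10⁷ m.
By Kepler's third law T = 2π√(a³/μ) = 2π × 2.993×10³ = 1.880×10⁴ s.
= 313.4 minutes.

T ≈ 313.4 minutes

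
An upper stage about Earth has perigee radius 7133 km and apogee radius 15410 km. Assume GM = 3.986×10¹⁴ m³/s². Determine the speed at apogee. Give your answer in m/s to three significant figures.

Semi-major axis a = (r_p + r_a)/2 = 11272 km = 1.127×10⁷ m.
Vis-viva: v² = μ(2/r − 1/a) = 3.986×10¹⁴ × (1.298×10⁻⁷ − 8.872×10⁻⁸) = 1.637×10⁷ m²/s².
v = 4046 m/s.

v ≈ 4050 m/s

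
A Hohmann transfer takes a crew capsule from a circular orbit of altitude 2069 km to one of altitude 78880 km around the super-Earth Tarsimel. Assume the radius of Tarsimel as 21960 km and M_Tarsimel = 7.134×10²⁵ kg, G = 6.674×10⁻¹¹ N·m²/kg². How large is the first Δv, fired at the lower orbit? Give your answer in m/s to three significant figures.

μ = GM = 6.674×10⁻¹¹ × 7.134×10²⁵ = 4.761×10¹⁵ m³/s².
r₁ = 21960 + 2069 = 24029 km = 2.4029×10⁷ m.
r₂ = 21960 + 78880 = 100840 km = 1.0084×10⁸ m.
Transfer ellipse a_t = (r₁ + r₂)/2 = 6.243×10⁷ m.
At r₁: circular v_c1 = √(μ/r₁) = 14080 m/s; transfer-periapsis v_p = √[μ(2/r₁ − 1/a_t)] = 17890 m/s.
Δv₁ = v_p − v_c1 = 3813 m/s.

Δv ≈ 3810 m/s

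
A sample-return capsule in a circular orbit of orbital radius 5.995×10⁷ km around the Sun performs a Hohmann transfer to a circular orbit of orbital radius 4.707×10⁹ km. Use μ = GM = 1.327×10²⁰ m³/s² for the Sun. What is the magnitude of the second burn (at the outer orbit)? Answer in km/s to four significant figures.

r₁ = 5.995×10⁷ km = 5.995×10¹⁰ m.
r₂ = 4.707×10⁹ km = 4.707×10¹² m.
Transfer ellipse a_t = (r₁ + r₂)/2 = 2.383×10¹² m.
At r₁: circular v_c1 = √(μ/r₁) = 47050 m/s; transfer-perihelion v_p = √[μ(2/r₁ − 1/a_t)] = 66120 m/s.
At r₂: circular v_c2 = √(μ/r₂) = 5310 m/s; transfer-aphelion v_a = √[μ(2/r₂ − 1/a_t)] = 842.1 m/s.
Δv₂ = v_c2 − v_a = 4468 m/s.
= 4.468 km/s.

Δv ≈ 4.468 km/s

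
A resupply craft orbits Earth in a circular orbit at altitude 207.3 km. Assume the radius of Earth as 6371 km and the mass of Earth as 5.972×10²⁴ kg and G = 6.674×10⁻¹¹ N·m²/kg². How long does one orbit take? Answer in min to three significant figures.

T ≈ 88.5 min

μ = GM = 6.674×10⁻¹¹ × 5.972×10²⁴ = 3.986×10¹⁴ m³/s².
r = 6371 + 207.3 = 6578.3 km = 6.5783×10⁶ m.
Kepler's third law: T = 2π√(r³/μ) = 2π√((6.578×10⁶)³ / 3.986×10¹⁴).
r³/μ = 7.142×10⁵ s², so T = 2π × 8.451×10² = 5.310×10³ s.
Converting: 5.310×10³ s ÷ 60.00 = 88.50 min.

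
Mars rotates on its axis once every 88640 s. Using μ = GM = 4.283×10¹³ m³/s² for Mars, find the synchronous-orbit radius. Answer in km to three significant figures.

A synchronous orbit has period T, so by Kepler's third law a = (μT²/4π²)^(1/3).
μT²/4π² = 4.283×10¹³ × (8.864×10⁴)² / 39.48 = 8.524×10²¹ m³.
a = 2.043×10⁷ m = 20428 km.

r_sync ≈ 20400 km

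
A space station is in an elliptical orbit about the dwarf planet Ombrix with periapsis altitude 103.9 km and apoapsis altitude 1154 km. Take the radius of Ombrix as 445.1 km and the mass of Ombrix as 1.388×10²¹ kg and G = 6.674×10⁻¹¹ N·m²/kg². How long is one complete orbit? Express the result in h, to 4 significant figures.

μ = GM = 6.674×10⁻¹¹ × 1.388×10²¹ = 9.264×10¹⁰ m³/s².
r_p = 445.1 + 103.9 = 549.00 km = 5.4900×10⁵ m.
r_a = 445.1 + 1154 = 1599.1 km = 1.5991×10⁶ m.
Semi-major axis a = (r_p + r_a)/2 = (549.00 + 1599.1)/2 = 1074.0 km = 1.074×10⁶ m.
By Kepler's third law T = 2π√(a³/μ) = 2π × 3.657×10³ = 2.298×10⁴ s.
= 6.383 h.

T ≈ 6.383 h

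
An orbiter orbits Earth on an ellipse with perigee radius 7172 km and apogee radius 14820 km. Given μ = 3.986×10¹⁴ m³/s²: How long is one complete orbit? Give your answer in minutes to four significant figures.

Semi-major axis a = (r_p + r_a)/2 = (7172.0 + 14820)/2 = 10996 km = 1.100×10⁷ m.
By Kepler's third law T = 2π√(a³/μ) = 2π × 1.826×10³ = 1.148×10⁴ s.
= 191.3 minutes.

T ≈ 191.3 minutes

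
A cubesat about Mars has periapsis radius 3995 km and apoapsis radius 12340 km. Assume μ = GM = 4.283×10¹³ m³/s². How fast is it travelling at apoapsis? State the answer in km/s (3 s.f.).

Semi-major axis a = (r_p + r_a)/2 = 8167.5 km = 8.168×10⁶ m.
Vis-viva: v² = μ(2/r − 1/a) = 4.283×10¹³ × (1.621×10⁻⁷ − 1.224×10⁻⁷) = 1.698×10⁶ m²/s².
v = 1303 m/s = 1.303 km/s.

v ≈ 1.30 km/s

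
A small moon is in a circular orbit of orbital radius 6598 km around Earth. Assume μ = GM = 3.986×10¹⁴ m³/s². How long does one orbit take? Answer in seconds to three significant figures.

r = 6598 km = 6.598×10⁶ m.
Kepler's third law: T = 2π√(r³/μ) = 2π√((6.598×10⁶)³ / 3.986×10¹⁴).
r³/μ = 7.206×10⁵ s², so T = 2π × 8.489×10² = 5.334×10³ s.

T ≈ 5330 seconds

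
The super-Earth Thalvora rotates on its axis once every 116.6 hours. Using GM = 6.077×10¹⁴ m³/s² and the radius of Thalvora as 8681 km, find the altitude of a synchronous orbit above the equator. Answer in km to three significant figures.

T = 116.6 hours = 4.198×10⁵ s.
A synchronous orbit has period T, so by Kepler's third law a = (μT²/4π²)^(1/3).
μT²/4π² = 6.077×10¹⁴ × (4.198×10⁵)² / 39.48 = 2.712×10²⁴ m³.
a = 1.395×10⁸ m = 1.3946×10⁵ km.
Altitude h = a − R = 1.3946×10⁵ − 8681 = 1.3078×10⁵ km.

h_sync ≈ 1.31×10⁵ km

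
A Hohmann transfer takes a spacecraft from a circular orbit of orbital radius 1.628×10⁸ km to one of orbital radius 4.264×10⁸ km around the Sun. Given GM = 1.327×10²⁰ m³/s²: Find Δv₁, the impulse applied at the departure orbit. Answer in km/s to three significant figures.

Δv ≈ 5.80 km/s

r₁ = 1.628×10⁸ km = 1.628×10¹¹ m.
r₂ = 4.264×10⁸ km = 4.264×10¹¹ m.
Transfer ellipse a_t = (r₁ + r₂)/2 = 2.946×10¹¹ m.
At r₁: circular v_c1 = √(μ/r₁) = 28550 m/s; transfer-perihelion v_p = √[μ(2/r₁ − 1/a_t)] = 34350 m/s.
Δv₁ = v_p − v_c1 = 5798 m/s.
= 5.798 km/s.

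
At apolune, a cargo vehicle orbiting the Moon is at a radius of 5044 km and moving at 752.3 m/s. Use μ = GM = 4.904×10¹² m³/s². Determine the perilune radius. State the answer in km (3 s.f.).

r_a = 5.044×10⁶ m.
Specific energy ε = v²/2 − μ/r = -6.893×10⁵ J/kg, so a = −μ/(2ε) = 3.557×10⁶ m.
The apsides satisfy r_p + r_a = 2a, so the perilune radius is 2a − r_a = 2.071×10⁶ m = 2070.8 km.

perilune radius ≈ 2070 km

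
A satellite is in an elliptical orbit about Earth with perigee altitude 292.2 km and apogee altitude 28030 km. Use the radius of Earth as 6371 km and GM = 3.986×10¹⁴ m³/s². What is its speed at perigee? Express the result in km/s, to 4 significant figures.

v ≈ 10.01 km/s

r_p = 6371 + 292.2 = 6663.2 km = 6.6632×10⁶ m.
r_a = 6371 + 28030 = 34401 km = 3.4401×10⁷ m.
Semi-major axis a = (r_p + r_a)/2 = 20532 km = 2.053×10⁷ m.
Vis-viva: v² = μ(2/r − 1/a) = 3.986×10¹⁴ × (3.002×10⁻⁷ − 4.870×10⁻⁸) = 1.002×10⁸ m²/s².
v = 10010 m/s = 10.01 km/s.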